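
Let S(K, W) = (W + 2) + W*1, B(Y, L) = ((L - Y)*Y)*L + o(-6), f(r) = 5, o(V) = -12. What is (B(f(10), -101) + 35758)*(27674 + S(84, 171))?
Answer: 2501334968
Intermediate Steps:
B(Y, L) = -12 + L*Y*(L - Y) (B(Y, L) = ((L - Y)*Y)*L - 12 = (Y*(L - Y))*L - 12 = L*Y*(L - Y) - 12 = -12 + L*Y*(L - Y))
S(K, W) = 2 + 2*W (S(K, W) = (2 + W) + W = 2 + 2*W)
(B(f(10), -101) + 35758)*(27674 + S(84, 171)) = ((-12 + 5*(-101)² - 1*(-101)*5²) + 35758)*(27674 + (2 + 2*171)) = ((-12 + 5*10201 - 1*(-101)*25) + 35758)*(27674 + (2 + 342)) = ((-12 + 51005 + 2525) + 35758)*(27674 + 344) = (53518 + 35758)*28018 = 89276*28018 = 2501334968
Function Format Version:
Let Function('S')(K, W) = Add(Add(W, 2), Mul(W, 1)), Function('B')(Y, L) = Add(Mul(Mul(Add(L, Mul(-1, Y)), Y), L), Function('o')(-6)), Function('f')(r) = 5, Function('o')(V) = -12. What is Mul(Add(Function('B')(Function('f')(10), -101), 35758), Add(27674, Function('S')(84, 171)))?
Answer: 2501334968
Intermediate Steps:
Function('B')(Y, L) = Add(-12, Mul(L, Y, Add(L, Mul(-1, Y)))) (Function('B')(Y, L) = Add(Mul(Mul(Add(L, Mul(-1, Y)), Y), L), -12) = Add(Mul(Mul(Y, Add(L, Mul(-1, Y))), L), -12) = Add(Mul(L, Y, Add(L, Mul(-1, Y))), -12) = Add(-12, Mul(L, Y, Add(L, Mul(-1, Y)))))
Function('S')(K, W) = Add(2, Mul(2, W)) (Function('S')(K, W) = Add(Add(2, W), W) = Add(2, Mul(2, W)))
Mul(Add(Function('B')(Function('f')(10), -101), 35758), Add(27674, Function('S')(84, 171))) = Mul(Add(Add(-12, Mul(5, Pow(-101, 2)), Mul(-1, -101, Pow(5, 2))), 35758), Add(27674, Add(2, Mul(2, 171)))) = Mul(Add(Add(-12, Mul(5, 10201), Mul(-1, -101, 25)), 35758), Add(27674, Add(2, 342))) = Mul(Add(Add(-12, 51005, 2525), 35758), Add(27674, 344)) = Mul(Add(53518, 35758), 28018) = Mul(89276, 28018) = 2501334968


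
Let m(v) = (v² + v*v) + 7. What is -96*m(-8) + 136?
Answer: -12824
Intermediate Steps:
m(v) = 7 + 2*v² (m(v) = (v² + v²) + 7 = 2*v² + 7 = 7 + 2*v²)
-96*m(-8) + 136 = -96*(7 + 2*(-8)²) + 136 = -96*(7 + 2*64) + 136 = -96*(7 + 128) + 136 = -96*135 + 136 = -12960 + 136 = -12824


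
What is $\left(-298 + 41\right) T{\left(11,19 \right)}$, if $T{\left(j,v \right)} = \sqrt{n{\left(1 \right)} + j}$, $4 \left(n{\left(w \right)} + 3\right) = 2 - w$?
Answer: $- \frac{257 \sqrt{33}}{2} \approx -738.18$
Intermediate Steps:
$n{\left(w \right)} = - \frac{5}{2} - \frac{w}{4}$ ($n{\left(w \right)} = -3 + \frac{2 - w}{4} = -3 - \left(- \frac{1}{2} + \frac{w}{4}\right) = - \frac{5}{2} - \frac{w}{4}$)
$T{\left(j,v \right)} = \sqrt{- \frac{11}{4} + j}$ ($T{\left(j,v \right)} = \sqrt{\left(- \frac{5}{2} - \frac{1}{4}\right) + j} = \sqrt{- \frac{11}{4} + j}$)
$\left(-298 + 41\right) T{\left(11,19 \right)} = \left(-298 + 41\right) \frac{\sqrt{-11 + 4 \cdot 11}}{2} = - 257 \frac{\sqrt{-11 + 44}}{2} = - 257 \frac{\sqrt{33}}{2} = - \frac{257 \sqrt{33}}{2}$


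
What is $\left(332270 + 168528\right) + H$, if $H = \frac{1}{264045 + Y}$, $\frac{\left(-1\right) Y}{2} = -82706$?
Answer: $\frac{215071206687}{429457} \approx 5.008 \cdot 10^{5}$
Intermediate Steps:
$Y = 165412$ ($Y = \left(-2\right) \left(-82706\right) = 165412$)
$H = \frac{1}{429457}$ ($H = \frac{1}{264045 + 165412} = \frac{1}{429457} \approx 2.3285 \cdot 10^{-6}$)
$\left(332270 + 168528\right) + H = \left(332270 + 168528\right) + \frac{1}{429457} = 500798 + \frac{1}{429457} = \frac{215071206687}{429457}$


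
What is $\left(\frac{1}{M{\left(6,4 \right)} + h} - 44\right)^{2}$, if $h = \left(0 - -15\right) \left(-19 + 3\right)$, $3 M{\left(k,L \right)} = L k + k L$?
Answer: $\frac{97160449}{50176} \approx 1936.4$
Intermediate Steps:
$M{\left(k,L \right)} = \frac{2 L k}{3}$ ($M{\left(k,L \right)} = \frac{L k + k L}{3} = \frac{L k + L k}{3} = \frac{2 L k}{3}$)
$h = -240$ ($h = \left(0 + 15\right) \left(-16\right) = 15 \left(-16\right) = -240$)
$\left(\frac{1}{M{\left(6,4 \right)} + h} - 44\right)^{2} = \left(\frac{1}{\frac{2}{3} \cdot 4 \cdot 6 - 240} - 44\right)^{2} = \left(\frac{1}{16 - 240} - 44\right)^{2} = \left(\frac{1}{-224} - 44\right)^{2} = \left(- \frac{1}{224} - 44\right)^{2} = \left(- \frac{9857}{224}\right)^{2} = \frac{97160449}{50176}$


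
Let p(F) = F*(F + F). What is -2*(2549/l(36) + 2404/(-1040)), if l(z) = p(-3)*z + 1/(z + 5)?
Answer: -11204371/3453970 ≈ -3.2439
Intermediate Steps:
p(F) = 2*F² (p(F) = F*(2*F) = 2*F²)
l(z) = 1/(5 + z) + 18*z (l(z) = (2*(-3)²)*z + 1/(z + 5) = (2*9)*z + 1/(5 + z) = 18*z + 1/(5 + z) = 1/(5 + z) + 18*z)
-2*(2549/l(36) + 2404/(-1040)) = -2*(2549/(((1 + 18*36² + 90*36)/(5 + 36))) + 2404/(-1040)) = -2*(2549/(((1 + 18*1296 + 3240)/41)) + 2404*(-1/1040)) = -2*(2549/(((1 + 23328 + 3240)/41)) - 601/260) = -2*(2549/(((1/41)*26569)) - 601/260) = -2*(2549/(26569/41) - 601/260) = -2*(2549*(41/26569) - 601/260) = -2*(104509/26569 - 601/260) = -2*11204371/6907940 = -11204371/3453970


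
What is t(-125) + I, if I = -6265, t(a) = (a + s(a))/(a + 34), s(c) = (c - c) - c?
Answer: -6265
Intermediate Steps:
s(c) = -c (s(c) = 0 - c = -c)
t(a) = 0 (t(a) = (a - a)/(a + 34) = 0/(34 + a) = 0)
t(-125) + I = 0 - 6265 = -6265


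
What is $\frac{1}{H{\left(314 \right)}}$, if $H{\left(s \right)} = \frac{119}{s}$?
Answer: $\frac{314}{119} \approx 2.6387$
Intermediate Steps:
$\frac{1}{H{\left(314 \right)}} = \frac{1}{119 \cdot \frac{1}{314}} = \frac{1}{\frac{119}{314}} = \frac{314}{119}$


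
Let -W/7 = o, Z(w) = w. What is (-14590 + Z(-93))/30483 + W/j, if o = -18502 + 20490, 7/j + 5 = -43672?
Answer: 2646835095425/30483 ≈ 8.6830e+7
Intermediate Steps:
j = -7/43677 (j = 7/(-5 - 43672) = 7/(-43677) = 7*(-1/43677) = -7/43677 ≈ -0.00016027)
o = 1988
W = -13916 (W = -7*1988 = -13916)
(-14590 + Z(-93))/30483 + W/j = (-14590 - 93)/30483 - 13916/(-7/43677) = -14683*1/30483 - 13916*(-43677/7) = -14683/30483 + 86829876 = 2646835095425/30483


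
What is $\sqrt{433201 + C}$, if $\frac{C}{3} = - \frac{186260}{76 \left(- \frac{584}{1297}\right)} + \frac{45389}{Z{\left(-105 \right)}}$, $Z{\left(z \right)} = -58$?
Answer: $\frac{\sqrt{11575861163909938}}{160892} \approx 668.72$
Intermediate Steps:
$C = \frac{4498893519}{321784}$ ($C = 3 \left(- \frac{186260}{76 \left(- \frac{584}{1297}\right)} + \frac{45389}{-58}\right) = 3 \left(- \frac{186260}{76 \left(\left(-584\right) \frac{1}{1297}\right)} + 45389 \left(- \frac{1}{58}\right)\right) = 3 \left(- \frac{186260}{76 \left(- \frac{584}{1297}\right)} - \frac{45389}{58}\right) = 3 \left(- \frac{186260}{- \frac{44384}{1297}} - \frac{45389}{58}\right) = 3 \left(\left(-186260\right) \left(- \frac{1297}{44384}\right) - \frac{45389}{58}\right) = 3 \left(\frac{60394805}{11096} - \frac{45389}{58}\right) = 3 \cdot \frac{1499631173}{321784} = \frac{4498893519}{321784} \approx 13981.0$)
$\sqrt{433201 + C} = \sqrt{433201 + \frac{4498893519}{321784}} = \sqrt{\frac{143896044103}{321784}} = \frac{\sqrt{11575861163909938}}{160892}$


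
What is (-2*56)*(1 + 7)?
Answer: -896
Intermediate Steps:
(-2*56)*(1 + 7) = -112*8 = -896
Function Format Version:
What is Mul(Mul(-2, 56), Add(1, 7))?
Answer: -896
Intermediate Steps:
Mul(Mul(-2, 56), Add(1, 7)) = Mul(-112, 8) = -896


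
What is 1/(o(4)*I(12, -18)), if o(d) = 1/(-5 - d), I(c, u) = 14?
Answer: -9/14 ≈ -0.64286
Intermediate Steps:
1/(o(4)*I(12, -18)) = 1/(-1/(5 + 4)*14) = 1/(-1/9*14) = 1/(-14/9) = -9/14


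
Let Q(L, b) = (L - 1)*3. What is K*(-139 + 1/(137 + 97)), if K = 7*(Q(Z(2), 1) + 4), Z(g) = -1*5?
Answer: 1593725/117 ≈ 13622.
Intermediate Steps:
Z(g) = -5
Q(L, b) = -3 + 3*L (Q(L, b) = (-1 + L)*3 = -3 + 3*L)
K = -98 (K = 7*((-3 + 3*(-5)) + 4) = 7*((-3 - 15) + 4) = 7*(-18 + 4) = 7*(-14) = -98)
K*(-139 + 1/(137 + 97)) = -98*(-139 + 1/(137 + 97)) = -98*(-139 + 1/234) = -98*(-32525/234) = 1593725/117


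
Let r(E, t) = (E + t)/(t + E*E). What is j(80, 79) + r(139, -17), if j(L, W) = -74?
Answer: -714187/9652 ≈ -73.994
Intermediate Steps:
r(E, t) = (E + t)/(t + E**2)
j(80, 79) + r(139, -17) = -74 + (139 - 17)/(-17 + 139**2) = -74 + 122/(-17 + 19321) = -74 + 122/19304 = -74 + (1/19304)*122 = -74 + 61/9652 = -714187/9652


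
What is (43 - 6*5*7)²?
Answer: 27889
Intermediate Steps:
(43 - 6*5*7)² = (43 - 30*7)² = (43 - 210)² = (-167)² = 27889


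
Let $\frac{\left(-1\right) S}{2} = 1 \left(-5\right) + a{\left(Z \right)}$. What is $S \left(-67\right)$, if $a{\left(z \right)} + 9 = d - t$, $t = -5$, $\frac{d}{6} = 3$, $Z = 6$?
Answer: $1206$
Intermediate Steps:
$d = 18$ ($d = 6 \cdot 3 = 18$)
$a{\left(z \right)} = 14$ ($a{\left(z \right)} = -9 + \left(18 - -5\right) = -9 + \left(18 + 5\right) = -9 + 23 = 14$)
$S = -18$ ($S = - 2 \left(1 \left(-5\right) + 14\right) = - 2 \left(-5 + 14\right) = \left(-2\right) 9 = -18$)
$S \left(-67\right) = \left(-18\right) \left(-67\right) = 1206$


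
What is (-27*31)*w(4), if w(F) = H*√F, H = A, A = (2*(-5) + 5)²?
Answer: -41850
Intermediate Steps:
A = 25 (A = (-10 + 5)² = (-5)² = 25)
H = 25
w(F) = 25*√F
(-27*31)*w(4) = (-27*31)*(25*√4) = -20925*2 = -837*50 = -41850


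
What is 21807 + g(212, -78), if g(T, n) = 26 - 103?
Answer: 21730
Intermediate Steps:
g(T, n) = -77
21807 + g(212, -78) = 21807 - 77 = 21730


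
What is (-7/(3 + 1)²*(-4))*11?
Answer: 77/4 ≈ 19.250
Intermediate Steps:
(-7/(3 + 1)²*(-4))*11 = (-7/(4²)*(-4))*11 = (-7/16*(-4))*11 = (-7*1/16*(-4))*11 = -7/16*(-4)*11 = (7/4)*11 = 77/4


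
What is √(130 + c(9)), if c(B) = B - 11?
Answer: 8*√2 ≈ 11.314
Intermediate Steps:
c(B) = -11 + B
√(130 + c(9)) = √(130 + (-11 + 9)) = √(130 - 2) = √128 = 8*√2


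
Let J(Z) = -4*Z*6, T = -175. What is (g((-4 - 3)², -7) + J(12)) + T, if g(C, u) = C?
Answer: -414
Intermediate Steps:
J(Z) = -24*Z
(g((-4 - 3)², -7) + J(12)) + T = ((-4 - 3)² - 24*12) - 175 = ((-7)² - 288) - 175 = (49 - 288) - 175 = -239 - 175 = -414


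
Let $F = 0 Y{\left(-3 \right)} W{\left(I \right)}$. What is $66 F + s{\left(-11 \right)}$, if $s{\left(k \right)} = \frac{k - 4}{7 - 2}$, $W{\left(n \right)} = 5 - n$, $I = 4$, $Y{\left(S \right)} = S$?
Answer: $-3$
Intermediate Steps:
$s{\left(k \right)} = - \frac{4}{5} + \frac{k}{5}$ ($s{\left(k \right)} = \frac{-4 + k}{5} = \left(-4 + k\right) \frac{1}{5} = - \frac{4}{5} + \frac{k}{5}$)
$F = 0$ ($F = 0 \left(-3\right) \left(5 - 4\right) = 0 \left(5 - 4\right) = 0 \cdot 1 = 0$)
$66 F + s{\left(-11 \right)} = 66 \cdot 0 + \left(- \frac{4}{5} + \frac{1}{5} \left(-11\right)\right) = 0 - 3 = -3$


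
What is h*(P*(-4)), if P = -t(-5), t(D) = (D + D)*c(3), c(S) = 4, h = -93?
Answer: 14880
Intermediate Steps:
t(D) = 8*D (t(D) = (D + D)*4 = (2*D)*4 = 8*D)
P = 40 (P = -8*(-5) = -1*(-40) = 40)
h*(P*(-4)) = -3720*(-4) = -93*(-160) = 14880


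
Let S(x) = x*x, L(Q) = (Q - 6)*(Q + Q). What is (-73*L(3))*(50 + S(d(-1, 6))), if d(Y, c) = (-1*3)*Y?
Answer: 77526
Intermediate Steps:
d(Y, c) = -3*Y
L(Q) = 2*Q*(-6 + Q) (L(Q) = (-6 + Q)*(2*Q) = 2*Q*(-6 + Q))
S(x) = x²
(-73*L(3))*(50 + S(d(-1, 6))) = (-146*3*(-6 + 3))*(50 + (-3*(-1))²) = (-146*3*(-3))*(50 + 3²) = (-73*(-18))*(50 + 9) = 1314*59 = 77526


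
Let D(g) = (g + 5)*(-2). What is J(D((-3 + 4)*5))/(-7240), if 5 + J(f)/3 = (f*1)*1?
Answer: 15/1448 ≈ 0.010359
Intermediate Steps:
D(g) = -10 - 2*g (D(g) = (5 + g)*(-2) = -10 - 2*g)
J(f) = -15 + 3*f (J(f) = -15 + 3*((f*1)*1) = -15 + 3*(f*1) = -15 + 3*f)
J(D((-3 + 4)*5))/(-7240) = (-15 + 3*(-10 - 2*(-3 + 4)*5))/(-7240) = (-15 + 3*(-10 - 2*5))*(-1/7240) = (-15 + 3*(-10 - 10))*(-1/7240) = (-15 + 3*(-20))*(-1/7240) = (-15 - 60)*(-1/7240) = -75*(-1/7240) = 15/1448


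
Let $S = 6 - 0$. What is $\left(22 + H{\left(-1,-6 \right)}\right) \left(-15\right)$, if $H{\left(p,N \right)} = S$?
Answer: $-420$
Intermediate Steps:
$S = 6$ ($S = 6 + 0 = 6$)
$H{\left(p,N \right)} = 6$
$\left(22 + H{\left(-1,-6 \right)}\right) \left(-15\right) = \left(22 + 6\right) \left(-15\right) = 28 \left(-15\right) = -420$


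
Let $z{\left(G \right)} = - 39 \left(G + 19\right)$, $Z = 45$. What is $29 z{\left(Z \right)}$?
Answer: $-72384$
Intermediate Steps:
$z{\left(G \right)} = -741 - 39 G$ ($z{\left(G \right)} = - 39 \left(19 + G\right) = -741 - 39 G$)
$29 z{\left(Z \right)} = 29 \left(-741 - 1755\right) = 29 \left(-2496\right) = -72384$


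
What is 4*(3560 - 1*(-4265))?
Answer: 31300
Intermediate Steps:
4*(3560 - 1*(-4265)) = 4*(3560 + 4265) = 4*7825 = 31300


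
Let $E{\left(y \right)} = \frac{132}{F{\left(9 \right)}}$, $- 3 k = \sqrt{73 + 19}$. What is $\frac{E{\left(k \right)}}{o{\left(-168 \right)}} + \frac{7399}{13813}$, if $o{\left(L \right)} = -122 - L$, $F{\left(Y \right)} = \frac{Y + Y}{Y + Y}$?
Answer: $\frac{1081835}{317699} \approx 3.4052$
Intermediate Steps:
$k = - \frac{2 \sqrt{23}}{3}$ ($k = - \frac{\sqrt{73 + 19}}{3} = - \frac{\sqrt{92}}{3} = - \frac{2 \sqrt{23}}{3} \approx -3.1972$)
$F{\left(Y \right)} = 1$ ($F{\left(Y \right)} = \frac{2 Y}{2 Y} = 2 Y \frac{1}{2 Y} = 1$)
$E{\left(y \right)} = 132$ ($E{\left(y \right)} = \frac{132}{1} = 132 \cdot 1 = 132$)
$\frac{E{\left(k \right)}}{o{\left(-168 \right)}} + \frac{7399}{13813} = \frac{132}{-122 - -168} + \frac{7399}{13813} = \frac{132}{-122 + 168} + 7399 \cdot \frac{1}{13813} = \frac{132}{46} + \frac{7399}{13813} = 132 \cdot \frac{1}{46} + \frac{7399}{13813} = \frac{66}{23} + \frac{7399}{13813} = \frac{1081835}{317699}$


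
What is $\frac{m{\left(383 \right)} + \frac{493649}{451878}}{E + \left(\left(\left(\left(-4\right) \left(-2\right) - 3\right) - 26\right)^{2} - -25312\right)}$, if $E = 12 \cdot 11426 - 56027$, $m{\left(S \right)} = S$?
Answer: $\frac{173562923}{48277741764} \approx 0.0035951$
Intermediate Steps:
$E = 81085$ ($E = 137112 - 56027 = 81085$)
$\frac{m{\left(383 \right)} + \frac{493649}{451878}}{E + \left(\left(\left(\left(-4\right) \left(-2\right) - 3\right) - 26\right)^{2} - -25312\right)} = \frac{383 + \frac{493649}{451878}}{81085 + \left(\left(\left(\left(-4\right) \left(-2\right) - 3\right) - 26\right)^{2} - -25312\right)} = \frac{383 + 493649 \cdot \frac{1}{451878}}{81085 + \left(\left(\left(8 - 3\right) - 26\right)^{2} + 25312\right)} = \frac{383 + \frac{493649}{451878}}{81085 + \left(\left(5 - 26\right)^{2} + 25312\right)} = \frac{173562923}{451878 \left(81085 + \left(\left(-21\right)^{2} + 25312\right)\right)} = \frac{173562923}{451878 \left(81085 + \left(441 + 25312\right)\right)} = \frac{173562923}{451878 \left(81085 + 25753\right)} = \frac{173562923}{451878 \cdot 106838} = \frac{173562923}{451878} \cdot \frac{1}{106838} = \frac{173562923}{48277741764}$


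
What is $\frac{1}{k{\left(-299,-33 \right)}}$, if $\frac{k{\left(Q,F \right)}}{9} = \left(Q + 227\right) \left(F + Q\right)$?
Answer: $\frac{1}{215136} \approx 4.6482 \cdot 10^{-6}$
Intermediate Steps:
$k{\left(Q,F \right)} = 9 \left(227 + Q\right) \left(F + Q\right)$ ($k{\left(Q,F \right)} = 9 \left(Q + 227\right) \left(F + Q\right) = 9 \left(227 + Q\right) \left(F + Q\right)$)
$\frac{1}{k{\left(-299,-33 \right)}} = \frac{1}{9 \left(-299\right)^{2} + 2043 \left(-33\right) + 2043 \left(-299\right) + 9 \left(-33\right) \left(-299\right)} = \frac{1}{9 \cdot 89401 - 67419 - 610857 + 88803} = \frac{1}{804609 - 67419 - 610857 + 88803} = \frac{1}{215136}$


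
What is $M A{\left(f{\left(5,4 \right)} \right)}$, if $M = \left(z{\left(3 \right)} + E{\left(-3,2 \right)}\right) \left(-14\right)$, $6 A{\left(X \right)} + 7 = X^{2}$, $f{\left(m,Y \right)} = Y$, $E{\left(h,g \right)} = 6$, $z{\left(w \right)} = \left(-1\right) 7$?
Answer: $21$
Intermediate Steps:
$z{\left(w \right)} = -7$
$A{\left(X \right)} = - \frac{7}{6} + \frac{X^{2}}{6}$
$M = 14$ ($M = \left(-7 + 6\right) \left(-14\right) = \left(-1\right) \left(-14\right) = 14$)
$M A{\left(f{\left(5,4 \right)} \right)} = 14 \left(- \frac{7}{6} + \frac{4^{2}}{6}\right) = 14 \left(- \frac{7}{6} + \frac{1}{6} \cdot 16\right) = 14 \left(- \frac{7}{6} + \frac{8}{3}\right) = 14 \cdot \frac{3}{2} = 21$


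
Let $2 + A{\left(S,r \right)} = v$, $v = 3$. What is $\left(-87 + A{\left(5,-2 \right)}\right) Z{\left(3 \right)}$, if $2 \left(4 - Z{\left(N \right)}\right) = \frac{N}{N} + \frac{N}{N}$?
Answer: $-258$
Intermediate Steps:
$Z{\left(N \right)} = 3$ ($Z{\left(N \right)} = 4 - \frac{\frac{N}{N} + \frac{N}{N}}{2} = 4 - \frac{1 + 1}{2} = 4 - 1 = 3$)
$A{\left(S,r \right)} = 1$ ($A{\left(S,r \right)} = -2 + 3 = 1$)
$\left(-87 + A{\left(5,-2 \right)}\right) Z{\left(3 \right)} = \left(-87 + 1\right) 3 = \left(-86\right) 3 = -258$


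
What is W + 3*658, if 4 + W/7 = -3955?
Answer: -25739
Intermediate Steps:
W = -27713 (W = -28 + 7*(-3955) = -28 - 27685 = -27713)
W + 3*658 = -27713 + 3*658 = -27713 + 1974 = -25739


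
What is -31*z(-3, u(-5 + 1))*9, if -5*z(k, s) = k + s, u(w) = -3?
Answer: -1674/5 ≈ -334.80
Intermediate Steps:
z(k, s) = -k/5 - s/5 (z(k, s) = -(k + s)/5 = -k/5 - s/5)
-31*z(-3, u(-5 + 1))*9 = -31*(-1/5*(-3) - 1/5*(-3))*9 = -31*(3/5 + 3/5)*9 = -31*6/5*9 = -186/5*9 = -1674/5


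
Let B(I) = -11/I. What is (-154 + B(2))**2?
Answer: 101761/4 ≈ 25440.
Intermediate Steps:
(-154 + B(2))**2 = (-154 - 11/2)**2 = (-319/2)**2 = 101761/4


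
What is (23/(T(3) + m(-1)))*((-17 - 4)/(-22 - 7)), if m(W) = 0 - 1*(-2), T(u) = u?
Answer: 483/145 ≈ 3.3310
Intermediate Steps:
m(W) = 2 (m(W) = 0 + 2 = 2)
(23/(T(3) + m(-1)))*((-17 - 4)/(-22 - 7)) = (23/(3 + 2))*((-17 - 4)/(-22 - 7)) = (23/5)*(-21/(-29)) = (23*(⅕))*(-21*(-1/29)) = (23/5)*(21/29) = 483/145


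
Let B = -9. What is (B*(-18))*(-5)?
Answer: -810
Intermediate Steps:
(B*(-18))*(-5) = -9*(-18)*(-5) = 162*(-5) = -810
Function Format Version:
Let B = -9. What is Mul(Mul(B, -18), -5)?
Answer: -810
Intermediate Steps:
Mul(Mul(B, -18), -5) = Mul(Mul(-9, -18), -5) = Mul(162, -5) = -810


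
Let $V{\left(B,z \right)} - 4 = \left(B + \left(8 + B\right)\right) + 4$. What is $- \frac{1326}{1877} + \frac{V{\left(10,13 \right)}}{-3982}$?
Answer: $- \frac{2673852}{3737107} \approx -0.71549$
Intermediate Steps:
$V{\left(B,z \right)} = 16 + 2 B$ ($V{\left(B,z \right)} = 4 + \left(\left(B + \left(8 + B\right)\right) + 4\right) = 4 + \left(\left(8 + 2 B\right) + 4\right) = 4 + \left(12 + 2 B\right) = 16 + 2 B$)
$- \frac{1326}{1877} + \frac{V{\left(10,13 \right)}}{-3982} = - \frac{1326}{1877} + \frac{16 + 2 \cdot 10}{-3982} = \left(-1326\right) \frac{1}{1877} + \left(16 + 20\right) \left(- \frac{1}{3982}\right) = - \frac{1326}{1877} + 36 \left(- \frac{1}{3982}\right) = - \frac{1326}{1877} - \frac{18}{1991} = - \frac{2673852}{3737107}$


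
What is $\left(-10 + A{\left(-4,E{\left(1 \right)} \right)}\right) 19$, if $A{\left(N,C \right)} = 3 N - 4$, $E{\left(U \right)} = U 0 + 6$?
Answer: $-494$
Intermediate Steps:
$E{\left(U \right)} = 6$ ($E{\left(U \right)} = 0 + 6 = 6$)
$A{\left(N,C \right)} = -4 + 3 N$
$\left(-10 + A{\left(-4,E{\left(1 \right)} \right)}\right) 19 = \left(-10 + \left(-4 + 3 \left(-4\right)\right)\right) 19 = \left(-10 - 16\right) 19 = \left(-26\right) 19 = -494$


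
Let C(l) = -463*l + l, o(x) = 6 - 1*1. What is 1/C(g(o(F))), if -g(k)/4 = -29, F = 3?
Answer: -1/53592 ≈ -1.8660e-5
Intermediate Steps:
o(x) = 5 (o(x) = 6 - 1 = 5)
g(k) = 116 (g(k) = -4*(-29) = 116)
C(l) = -462*l
1/C(g(o(F))) = 1/(-462*116) = 1/(-53592) = -1/53592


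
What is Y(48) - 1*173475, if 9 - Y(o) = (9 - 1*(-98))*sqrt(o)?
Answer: -173466 - 428*sqrt(3) ≈ -1.7421e+5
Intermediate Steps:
Y(o) = 9 - 107*sqrt(o) (Y(o) = 9 - (9 - 1*(-98))*sqrt(o) = 9 - (9 + 98)*sqrt(o) = 9 - 107*sqrt(o))
Y(48) - 1*173475 = (9 - 428*sqrt(3)) - 1*173475 = (9 - 428*sqrt(3)) - 173475 = -173466 - 428*sqrt(3)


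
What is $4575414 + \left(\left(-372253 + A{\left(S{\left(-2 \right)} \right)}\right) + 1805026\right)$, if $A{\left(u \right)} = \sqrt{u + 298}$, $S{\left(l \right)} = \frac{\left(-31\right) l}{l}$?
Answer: $6008187 + \sqrt{267} \approx 6.0082 \cdot 10^{6}$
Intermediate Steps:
$S{\left(l \right)} = -31$
$A{\left(u \right)} = \sqrt{298 + u}$
$4575414 + \left(\left(-372253 + A{\left(S{\left(-2 \right)} \right)}\right) + 1805026\right) = 4575414 + \left(\left(-372253 + \sqrt{298 - 31}\right) + 1805026\right) = 4575414 + \left(\left(-372253 + \sqrt{267}\right) + 1805026\right) = 4575414 + \left(1432773 + \sqrt{267}\right) = 6008187 + \sqrt{267}$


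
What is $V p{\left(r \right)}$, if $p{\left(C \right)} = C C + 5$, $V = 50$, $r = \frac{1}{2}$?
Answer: $\frac{525}{2} \approx 262.5$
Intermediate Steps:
$r = \frac{1}{2} \approx 0.5$
$p{\left(C \right)} = 5 + C^{2}$ ($p{\left(C \right)} = C^{2} + 5 = 5 + C^{2}$)
$V p{\left(r \right)} = 50 \left(5 + \left(\frac{1}{2}\right)^{2}\right) = 50 \left(5 + \frac{1}{4}\right) = 50 \cdot \frac{21}{4} = \frac{525}{2}$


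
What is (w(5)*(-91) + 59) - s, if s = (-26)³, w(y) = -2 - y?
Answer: 18272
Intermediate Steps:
s = -17576
(w(5)*(-91) + 59) - s = ((-2 - 1*5)*(-91) + 59) - 1*(-17576) = ((-2 - 5)*(-91) + 59) + 17576 = (-7*(-91) + 59) + 17576 = (637 + 59) + 17576 = 696 + 17576 = 18272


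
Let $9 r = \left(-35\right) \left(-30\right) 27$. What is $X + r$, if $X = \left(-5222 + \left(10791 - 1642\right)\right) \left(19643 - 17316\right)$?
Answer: $9141279$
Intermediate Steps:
$X = 9138129$ ($X = \left(-5222 + 9149\right) 2327 = 3927 \cdot 2327 = 9138129$)
$r = 3150$ ($r = \frac{\left(-35\right) \left(-30\right) 27}{9} = \frac{1050 \cdot 27}{9} = \frac{1}{9} \cdot 28350 = 3150$)
$X + r = 9138129 + 3150 = 9141279$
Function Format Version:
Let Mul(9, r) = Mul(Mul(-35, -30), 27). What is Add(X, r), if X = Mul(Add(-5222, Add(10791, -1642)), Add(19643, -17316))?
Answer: 9141279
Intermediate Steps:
X = 9138129 (X = Mul(Add(-5222, 9149), 2327) = Mul(3927, 2327) = 9138129)
r = 3150 (r = Mul(Rational(1, 9), Mul(Mul(-35, -30), 27)) = Mul(Rational(1, 9), Mul(1050, 27)) = Mul(Rational(1, 9), 28350) = 3150)
Add(X, r) = Add(9138129, 3150) = 9141279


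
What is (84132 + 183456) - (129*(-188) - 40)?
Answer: 291880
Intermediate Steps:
(84132 + 183456) - (129*(-188) - 40) = 267588 - (-24252 - 40) = 267588 - 1*(-24292) = 267588 + 24292 = 291880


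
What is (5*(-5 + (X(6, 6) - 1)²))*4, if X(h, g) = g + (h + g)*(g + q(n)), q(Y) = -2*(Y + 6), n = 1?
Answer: 165520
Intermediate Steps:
q(Y) = -12 - 2*Y (q(Y) = -2*(6 + Y) = -12 - 2*Y)
X(h, g) = g + (-14 + g)*(g + h) (X(h, g) = g + (h + g)*(g + (-12 - 2*1)) = g + (g + h)*(g + (-12 - 2)) = g + (g + h)*(g - 14) = g + (g + h)*(-14 + g) = g + (-14 + g)*(g + h))
(5*(-5 + (X(6, 6) - 1)²))*4 = (5*(-5 + ((6² - 14*6 - 13*6 + 6*6) - 1)²))*4 = (5*(-5 + ((36 - 84 - 78 + 36) - 1)²))*4 = (5*(-5 + (-90 - 1)²))*4 = (5*(-5 + (-91)²))*4 = (5*(-5 + 8281))*4 = (5*8276)*4 = 41380*4 = 165520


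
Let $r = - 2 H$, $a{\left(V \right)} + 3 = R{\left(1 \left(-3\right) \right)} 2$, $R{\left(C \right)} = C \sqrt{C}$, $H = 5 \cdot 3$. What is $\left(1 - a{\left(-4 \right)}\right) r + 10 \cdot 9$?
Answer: $-30 - 180 i \sqrt{3} \approx -30.0 - 311.77 i$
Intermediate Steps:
$H = 15$
$R{\left(C \right)} = C^{\frac{3}{2}}$
$a{\left(V \right)} = -3 - 6 i \sqrt{3}$ ($a{\left(V \right)} = -3 + \left(1 \left(-3\right)\right)^{\frac{3}{2}} \cdot 2 = -3 + \left(-3\right)^{\frac{3}{2}} \cdot 2 = -3 + - 3 i \sqrt{3} \cdot 2 = -3 - 6 i \sqrt{3}$)
$r = -30$ ($r = \left(-2\right) 15 = -30$)
$\left(1 - a{\left(-4 \right)}\right) r + 10 \cdot 9 = \left(1 - \left(-3 - 6 i \sqrt{3}\right)\right) \left(-30\right) + 10 \cdot 9 = \left(1 + \left(3 + 6 i \sqrt{3}\right)\right) \left(-30\right) + 90 = \left(4 + 6 i \sqrt{3}\right) \left(-30\right) + 90 = \left(-120 - 180 i \sqrt{3}\right) + 90 = -30 - 180 i \sqrt{3}$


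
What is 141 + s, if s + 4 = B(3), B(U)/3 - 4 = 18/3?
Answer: 167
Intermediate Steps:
B(U) = 30 (B(U) = 12 + 3*(18/3) = 12 + 3*(18*(⅓)) = 12 + 3*6 = 12 + 18 = 30)
s = 26 (s = -4 + 30 = 26)
141 + s = 141 + 26 = 167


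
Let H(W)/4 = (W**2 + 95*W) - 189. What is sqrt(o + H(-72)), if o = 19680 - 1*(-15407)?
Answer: sqrt(27707) ≈ 166.45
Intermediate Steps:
H(W) = -756 + 4*W**2 + 380*W (H(W) = 4*((W**2 + 95*W) - 189) = 4*(-189 + W**2 + 95*W) = -756 + 4*W**2 + 380*W)
o = 35087 (o = 19680 + 15407 = 35087)
sqrt(o + H(-72)) = sqrt(35087 + (-756 + 4*(-72)**2 + 380*(-72))) = sqrt(35087 + (-756 + 4*5184 - 27360)) = sqrt(35087 + (-756 + 20736 - 27360)) = sqrt(35087 - 7380) = sqrt(27707)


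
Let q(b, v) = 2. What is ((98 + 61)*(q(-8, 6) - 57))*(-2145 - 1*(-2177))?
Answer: -279840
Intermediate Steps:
((98 + 61)*(q(-8, 6) - 57))*(-2145 - 1*(-2177)) = ((98 + 61)*(2 - 57))*(-2145 - 1*(-2177)) = (159*(-55))*(-2145 + 2177) = -8745*32 = -279840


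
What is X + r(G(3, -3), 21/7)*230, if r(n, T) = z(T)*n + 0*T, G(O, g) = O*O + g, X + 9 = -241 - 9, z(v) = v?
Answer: 3881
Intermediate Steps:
X = -259 (X = -9 + (-241 - 9) = -9 - 250 = -259)
G(O, g) = g + O² (G(O, g) = O² + g = g + O²)
r(n, T) = T*n (r(n, T) = T*n + 0*T = T*n + 0 = T*n)
X + r(G(3, -3), 21/7)*230 = -259 + ((21/7)*(-3 + 3²))*230 = -259 + ((21*(⅐))*(-3 + 9))*230 = -259 + (3*6)*230 = -259 + 18*230 = -259 + 4140 = 3881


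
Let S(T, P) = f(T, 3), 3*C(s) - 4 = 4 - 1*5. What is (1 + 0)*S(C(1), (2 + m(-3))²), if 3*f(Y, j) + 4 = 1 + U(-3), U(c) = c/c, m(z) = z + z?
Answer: -⅔ ≈ -0.66667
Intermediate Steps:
m(z) = 2*z
U(c) = 1
f(Y, j) = -⅔ (f(Y, j) = -4/3 + (1 + 1)/3 = -4/3 + (⅓)*2 = -4/3 + ⅔ = -⅔)
C(s) = 1 (C(s) = 4/3 + (4 - 1*5)/3 = 4/3 + (4 - 5)/3 = 4/3 + (⅓)*(-1) = 4/3 - ⅓ = 1)
S(T, P) = -⅔
(1 + 0)*S(C(1), (2 + m(-3))²) = (1 + 0)*(-⅔) = 1*(-⅔) = -⅔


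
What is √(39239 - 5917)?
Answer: √33322 ≈ 182.54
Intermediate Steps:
√(39239 - 5917) = √33322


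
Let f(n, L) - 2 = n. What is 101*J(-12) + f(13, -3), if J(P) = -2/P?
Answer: 191/6 ≈ 31.833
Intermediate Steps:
f(n, L) = 2 + n
101*J(-12) + f(13, -3) = 101*(-2/(-12)) + (2 + 13) = 101*(-2*(-1/12)) + 15 = 101*(⅙) + 15 = 101/6 + 15 = 191/6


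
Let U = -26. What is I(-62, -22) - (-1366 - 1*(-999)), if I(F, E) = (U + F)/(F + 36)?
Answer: 4815/13 ≈ 370.38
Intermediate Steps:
I(F, E) = (-26 + F)/(36 + F) (I(F, E) = (-26 + F)/(F + 36) = (-26 + F)/(36 + F))
I(-62, -22) - (-1366 - 1*(-999)) = (-26 - 62)/(36 - 62) - (-1366 - 1*(-999)) = -88/(-26) - (-1366 + 999) = -1/26*(-88) - 1*(-367) = 44/13 + 367 = 4815/13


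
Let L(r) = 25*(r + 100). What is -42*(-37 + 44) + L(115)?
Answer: 5081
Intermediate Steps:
L(r) = 2500 + 25*r (L(r) = 25*(100 + r) = 2500 + 25*r)
-42*(-37 + 44) + L(115) = -42*(-37 + 44) + (2500 + 25*115) = -42*7 + (2500 + 2875) = -294 + 5375 = 5081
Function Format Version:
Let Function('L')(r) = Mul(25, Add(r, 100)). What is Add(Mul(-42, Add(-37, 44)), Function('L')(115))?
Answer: 5081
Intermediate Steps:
Function('L')(r) = Add(2500, Mul(25, r)) (Function('L')(r) = Mul(25, Add(100, r)) = Add(2500, Mul(25, r)))
Add(Mul(-42, Add(-37, 44)), Function('L')(115)) = Add(Mul(-42, Add(-37, 44)), Add(2500, Mul(25, 115))) = Add(Mul(-42, 7), Add(2500, 2875)) = Add(-294, 5375) = 5081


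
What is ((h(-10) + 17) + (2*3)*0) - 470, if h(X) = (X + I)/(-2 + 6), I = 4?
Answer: -909/2 ≈ -454.50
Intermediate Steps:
h(X) = 1 + X/4 (h(X) = (X + 4)/(-2 + 6) = (4 + X)/4 = (4 + X)*(¼) = 1 + X/4)
((h(-10) + 17) + (2*3)*0) - 470 = (((1 + (¼)*(-10)) + 17) + (2*3)*0) - 470 = (((1 - 5/2) + 17) + 6*0) - 470 = ((-3/2 + 17) + 0) - 470 = (31/2 + 0) - 470 = 31/2 - 470 = -909/2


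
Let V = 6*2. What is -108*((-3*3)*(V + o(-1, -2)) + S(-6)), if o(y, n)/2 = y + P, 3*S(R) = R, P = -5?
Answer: 216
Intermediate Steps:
S(R) = R/3
o(y, n) = -10 + 2*y (o(y, n) = 2*(y - 5) = 2*(-5 + y) = -10 + 2*y)
V = 12
-108*((-3*3)*(V + o(-1, -2)) + S(-6)) = -108*((-3*3)*(12 + (-10 + 2*(-1))) + (⅓)*(-6)) = -108*(-9*(12 + (-10 - 2)) - 2) = -108*(-9*(12 - 12) - 2) = -108*(-9*0 - 2) = -108*(0 - 2) = -108*(-2) = 216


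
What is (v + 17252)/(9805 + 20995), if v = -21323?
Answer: -4071/30800 ≈ -0.13218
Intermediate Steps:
(v + 17252)/(9805 + 20995) = (-21323 + 17252)/(9805 + 20995) = -4071/30800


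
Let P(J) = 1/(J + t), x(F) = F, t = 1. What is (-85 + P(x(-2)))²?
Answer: 7396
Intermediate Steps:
P(J) = 1/(1 + J) (P(J) = 1/(J + 1) = 1/(1 + J))
(-85 + P(x(-2)))² = (-85 + 1/(1 - 2))² = (-85 + 1/(-1))² = (-85 - 1)² = (-86)² = 7396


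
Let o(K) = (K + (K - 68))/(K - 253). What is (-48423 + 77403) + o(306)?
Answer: 1536484/53 ≈ 28990.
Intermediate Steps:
o(K) = (-68 + 2*K)/(-253 + K) (o(K) = (K + (-68 + K))/(-253 + K) = (-68 + 2*K)/(-253 + K))
(-48423 + 77403) + o(306) = (-48423 + 77403) + 2*(-34 + 306)/(-253 + 306) = 28980 + 2*272/53 = 28980 + 2*(1/53)*272 = 28980 + 544/53 = 1536484/53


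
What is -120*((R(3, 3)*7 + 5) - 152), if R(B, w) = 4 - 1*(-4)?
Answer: 10920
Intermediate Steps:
R(B, w) = 8 (R(B, w) = 4 + 4 = 8)
-120*((R(3, 3)*7 + 5) - 152) = -120*((8*7 + 5) - 152) = -120*((56 + 5) - 152) = -120*(61 - 152) = -120*(-91) = 10920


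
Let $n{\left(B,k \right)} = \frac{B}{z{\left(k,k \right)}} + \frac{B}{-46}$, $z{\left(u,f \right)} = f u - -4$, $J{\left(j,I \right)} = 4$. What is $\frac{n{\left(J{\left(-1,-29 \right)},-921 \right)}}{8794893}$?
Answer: $- \frac{565466}{57195050764685} \approx -9.8866 \cdot 10^{-9}$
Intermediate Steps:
$z{\left(u,f \right)} = 4 + f u$ ($z{\left(u,f \right)} = f u + \left(-6 + 10\right) = f u + 4 = 4 + f u$)
$n{\left(B,k \right)} = - \frac{B}{46} + \frac{B}{4 + k^{2}}$ ($n{\left(B,k \right)} = \frac{B}{4 + k k} + \frac{B}{-46} = \frac{B}{4 + k^{2}} + B \left(- \frac{1}{46}\right) = \frac{B}{4 + k^{2}} - \frac{B}{46} = - \frac{B}{46} + \frac{B}{4 + k^{2}}$)
$\frac{n{\left(J{\left(-1,-29 \right)},-921 \right)}}{8794893} = \frac{\frac{1}{46} \cdot 4 \frac{1}{4 + \left(-921\right)^{2}} \left(42 - \left(-921\right)^{2}\right)}{8794893} = \frac{1}{46} \cdot 4 \frac{1}{4 + 848241} \left(42 - 848241\right) \frac{1}{8794893} = \frac{1}{46} \cdot 4 \cdot \frac{1}{848245} \left(42 - 848241\right) \frac{1}{8794893} = \frac{1}{46} \cdot 4 \cdot \frac{1}{848245} \left(-848199\right) \frac{1}{8794893} = \left(- \frac{1696398}{19509635}\right) \frac{1}{8794893} = - \frac{565466}{57195050764685}$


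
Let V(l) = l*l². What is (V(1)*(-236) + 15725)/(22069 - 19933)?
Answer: 5163/712 ≈ 7.2514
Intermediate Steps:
V(l) = l³
(V(1)*(-236) + 15725)/(22069 - 19933) = (1³*(-236) + 15725)/(22069 - 19933) = (1*(-236) + 15725)/2136 = (-236 + 15725)*(1/2136) = 15489*(1/2136) = 5163/712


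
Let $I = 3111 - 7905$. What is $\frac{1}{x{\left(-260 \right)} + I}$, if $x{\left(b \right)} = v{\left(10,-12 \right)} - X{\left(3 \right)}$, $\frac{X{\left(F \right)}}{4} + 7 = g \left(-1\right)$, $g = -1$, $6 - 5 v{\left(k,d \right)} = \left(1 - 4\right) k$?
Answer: $- \frac{5}{23814} \approx -0.00020996$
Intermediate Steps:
$v{\left(k,d \right)} = \frac{6}{5} + \frac{3 k}{5}$ ($v{\left(k,d \right)} = \frac{6}{5} - \frac{\left(1 - 4\right) k}{5} = \frac{6}{5} - \frac{\left(-3\right) k}{5} = \frac{6}{5} + \frac{3 k}{5}$)
$I = -4794$ ($I = 3111 - 7905 = -4794$)
$X{\left(F \right)} = -24$ ($X{\left(F \right)} = -28 + 4 \left(\left(-1\right) \left(-1\right)\right) = -28 + 4 \cdot 1 = -28 + 4 = -24$)
$x{\left(b \right)} = \frac{156}{5}$ ($x{\left(b \right)} = \left(\frac{6}{5} + \frac{3}{5} \cdot 10\right) - -24 = \left(\frac{6}{5} + 6\right) + 24 = \frac{36}{5} + 24 = \frac{156}{5}$)
$\frac{1}{x{\left(-260 \right)} + I} = \frac{1}{\frac{156}{5} - 4794} = \frac{1}{- \frac{23814}{5}} = - \frac{5}{23814}$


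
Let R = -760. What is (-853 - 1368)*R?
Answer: 1687960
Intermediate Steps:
(-853 - 1368)*R = (-853 - 1368)*(-760) = -2221*(-760) = 1687960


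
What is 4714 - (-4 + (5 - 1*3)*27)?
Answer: 4664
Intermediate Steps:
4714 - (-4 + (5 - 1*3)*27) = 4714 - (-4 + (5 - 3)*27) = 4714 - (-4 + 2*27) = 4714 - (-4 + 54) = 4714 - 1*50 = 4714 - 50 = 4664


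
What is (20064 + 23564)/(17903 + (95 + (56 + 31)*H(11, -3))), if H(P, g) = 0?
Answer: 21814/8999 ≈ 2.4240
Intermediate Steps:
(20064 + 23564)/(17903 + (95 + (56 + 31)*H(11, -3))) = (20064 + 23564)/(17903 + (95 + (56 + 31)*0)) = 43628/(17903 + (95 + 87*0)) = 43628/(17903 + (95 + 0)) = 43628/(17903 + 95) = 43628/17998 = 43628*(1/17998) = 21814/8999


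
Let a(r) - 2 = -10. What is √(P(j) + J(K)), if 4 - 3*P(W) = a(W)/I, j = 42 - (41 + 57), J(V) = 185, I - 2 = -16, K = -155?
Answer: √9121/7 ≈ 13.643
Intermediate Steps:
a(r) = -8 (a(r) = 2 - 10 = -8)
I = -14 (I = 2 - 16 = -14)
j = -56 (j = 42 - 1*98 = 42 - 98 = -56)
P(W) = 8/7 (P(W) = 4/3 - (-8)/(3*(-14)) = 4/3 - (-8)*(-1)/(3*14) = 4/3 - ⅓*4/7 = 4/3 - 4/21 = 8/7)
√(P(j) + J(K)) = √(8/7 + 185) = √(1303/7) = √9121/7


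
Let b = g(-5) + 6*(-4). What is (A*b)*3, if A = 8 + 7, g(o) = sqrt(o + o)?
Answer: -1080 + 45*I*sqrt(10) ≈ -1080.0 + 142.3*I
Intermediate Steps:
g(o) = sqrt(2)*sqrt(o) (g(o) = sqrt(2*o) = sqrt(2)*sqrt(o))
b = -24 + I*sqrt(10) (b = sqrt(2)*sqrt(-5) + 6*(-4) = sqrt(2)*(I*sqrt(5)) - 24 = I*sqrt(10) - 24 = -24 + I*sqrt(10) ≈ -24.0 + 3.1623*I)
A = 15
(A*b)*3 = (15*(-24 + I*sqrt(10)))*3 = (-360 + 15*I*sqrt(10))*3 = -1080 + 45*I*sqrt(10)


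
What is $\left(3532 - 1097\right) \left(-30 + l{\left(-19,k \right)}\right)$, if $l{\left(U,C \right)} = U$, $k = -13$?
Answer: $-119315$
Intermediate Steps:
$\left(3532 - 1097\right) \left(-30 + l{\left(-19,k \right)}\right) = \left(3532 - 1097\right) \left(-30 - 19\right) = 2435 \left(-49\right) = -119315$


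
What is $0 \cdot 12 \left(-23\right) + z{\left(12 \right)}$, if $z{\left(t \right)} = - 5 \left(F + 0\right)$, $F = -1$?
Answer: $5$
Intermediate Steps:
$z{\left(t \right)} = 5$ ($z{\left(t \right)} = - 5 \left(-1 + 0\right) = \left(-5\right) \left(-1\right) = 5$)
$0 \cdot 12 \left(-23\right) + z{\left(12 \right)} = 0 \cdot 12 \left(-23\right) + 5 = 0 \left(-23\right) + 5 = 0 + 5 = 5$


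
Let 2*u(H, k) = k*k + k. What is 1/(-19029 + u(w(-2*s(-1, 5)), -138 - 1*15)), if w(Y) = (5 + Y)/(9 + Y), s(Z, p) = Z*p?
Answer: -1/7401 ≈ -0.00013512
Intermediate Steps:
w(Y) = (5 + Y)/(9 + Y)
u(H, k) = k/2 + k**2/2 (u(H, k) = (k*k + k)/2 = (k**2 + k)/2 = (k + k**2)/2 = k/2 + k**2/2)
1/(-19029 + u(w(-2*s(-1, 5)), -138 - 1*15)) = 1/(-19029 + (-138 - 1*15)*(1 + (-138 - 1*15))/2) = 1/(-19029 + (-138 - 15)*(1 + (-138 - 15))/2) = 1/(-19029 + (1/2)*(-153)*(1 - 153)) = 1/(-19029 + (1/2)*(-153)*(-152)) = 1/(-19029 + 11628) = 1/(-7401) = -1/7401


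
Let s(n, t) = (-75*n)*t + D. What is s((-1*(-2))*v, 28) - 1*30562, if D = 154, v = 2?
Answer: -38808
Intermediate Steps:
s(n, t) = 154 - 75*n*t (s(n, t) = (-75*n)*t + 154 = -75*n*t + 154 = 154 - 75*n*t)
s((-1*(-2))*v, 28) - 1*30562 = (154 - 75*-1*(-2)*2*28) - 1*30562 = (154 - 75*2*2*28) - 30562 = (154 - 75*4*28) - 30562 = (154 - 8400) - 30562 = -8246 - 30562 = -38808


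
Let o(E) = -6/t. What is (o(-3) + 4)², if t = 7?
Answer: 484/49 ≈ 9.8775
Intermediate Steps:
o(E) = -6/7
(o(-3) + 4)² = (-6/7 + 4)² = (22/7)² = 484/49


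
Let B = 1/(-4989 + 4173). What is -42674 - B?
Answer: -34821983/816 ≈ -42674.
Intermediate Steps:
B = -1/816 (B = 1/(-816) = -1/816 ≈ -0.0012255)
-42674 - B = -42674 - 1*(-1/816) = -42674 + 1/816 = -34821983/816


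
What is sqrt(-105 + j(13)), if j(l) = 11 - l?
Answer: I*sqrt(107) ≈ 10.344*I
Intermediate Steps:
sqrt(-105 + j(13)) = sqrt(-105 + (11 - 1*13)) = sqrt(-105 + (11 - 13)) = sqrt(-105 - 2) = sqrt(-107) = I*sqrt(107)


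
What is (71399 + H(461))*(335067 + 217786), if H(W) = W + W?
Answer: 39982881813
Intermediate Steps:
H(W) = 2*W
(71399 + H(461))*(335067 + 217786) = (71399 + 2*461)*(335067 + 217786) = (71399 + 922)*552853 = 72321*552853 = 39982881813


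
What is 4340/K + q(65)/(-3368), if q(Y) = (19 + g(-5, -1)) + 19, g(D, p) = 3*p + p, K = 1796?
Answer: 1819507/756116 ≈ 2.4064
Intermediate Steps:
g(D, p) = 4*p
q(Y) = 34 (q(Y) = (19 + 4*(-1)) + 19 = (19 - 4) + 19 = 15 + 19 = 34)
4340/K + q(65)/(-3368) = 4340/1796 + 34/(-3368) = 4340*(1/1796) + 34*(-1/3368) = 1085/449 - 17/1684 = 1819507/756116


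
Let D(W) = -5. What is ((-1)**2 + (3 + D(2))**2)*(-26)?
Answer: -130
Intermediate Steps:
((-1)**2 + (3 + D(2))**2)*(-26) = ((-1)**2 + (3 - 5)**2)*(-26) = (1 + (-2)**2)*(-26) = (1 + 4)*(-26) = 5*(-26) = -130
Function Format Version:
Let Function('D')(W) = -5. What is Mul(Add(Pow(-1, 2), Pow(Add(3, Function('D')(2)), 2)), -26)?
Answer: -130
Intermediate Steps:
Mul(Add(Pow(-1, 2), Pow(Add(3, Function('D')(2)), 2)), -26) = Mul(Add(Pow(-1, 2), Pow(Add(3, -5), 2)), -26) = Mul(Add(1, Pow(-2, 2)), -26) = Mul(Add(1, 4), -26) = Mul(5, -26) = -130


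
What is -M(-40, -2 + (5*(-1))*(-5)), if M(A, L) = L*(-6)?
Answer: 138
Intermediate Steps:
M(A, L) = -6*L
-M(-40, -2 + (5*(-1))*(-5)) = -(-6)*(-2 + (5*(-1))*(-5)) = -(-6)*(-2 - 5*(-5)) = -(-6)*(-2 + 25) = -(-6)*23 = -1*(-138) = 138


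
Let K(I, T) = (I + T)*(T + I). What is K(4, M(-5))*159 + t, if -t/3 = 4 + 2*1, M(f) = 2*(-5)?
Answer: 5706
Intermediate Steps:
M(f) = -10
K(I, T) = (I + T)² (K(I, T) = (I + T)*(I + T) = (I + T)²)
t = -18 (t = -3*(4 + 2*1) = -3*(4 + 2) = -3*6 = -18)
K(4, M(-5))*159 + t = (4 - 10)²*159 - 18 = (-6)²*159 - 18 = 36*159 - 18 = 5724 - 18 = 5706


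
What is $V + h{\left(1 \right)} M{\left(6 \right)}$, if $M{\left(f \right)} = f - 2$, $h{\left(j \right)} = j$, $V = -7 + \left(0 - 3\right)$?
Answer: $-6$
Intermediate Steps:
$V = -10$ ($V = -7 + \left(0 - 3\right) = -7 - 3 = -10$)
$M{\left(f \right)} = -2 + f$ ($M{\left(f \right)} = f - 2 = -2 + f$)
$V + h{\left(1 \right)} M{\left(6 \right)} = -10 + 1 \left(-2 + 6\right) = -10 + 1 \cdot 4 = -10 + 4 = -6$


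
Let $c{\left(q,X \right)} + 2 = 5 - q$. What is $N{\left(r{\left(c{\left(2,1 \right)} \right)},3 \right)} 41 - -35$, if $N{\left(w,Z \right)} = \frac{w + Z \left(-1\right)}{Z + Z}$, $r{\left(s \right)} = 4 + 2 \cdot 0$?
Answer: $\frac{251}{6} \approx 41.833$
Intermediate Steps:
$c{\left(q,X \right)} = 3 - q$ ($c{\left(q,X \right)} = -2 - \left(-5 + q\right) = 3 - q$)
$r{\left(s \right)} = 4$ ($r{\left(s \right)} = 4 + 0 = 4$)
$N{\left(w,Z \right)} = \frac{w - Z}{2 Z}$
$N{\left(r{\left(c{\left(2,1 \right)} \right)},3 \right)} 41 - -35 = \frac{4 - 3}{2 \cdot 3} \cdot 41 - -35 = \frac{1}{2} \cdot \frac{1}{3} \left(4 - 3\right) 41 + 35 = \frac{1}{2} \cdot \frac{1}{3} \cdot 1 \cdot 41 + 35 = \frac{1}{6} \cdot 41 + 35 = \frac{41}{6} + 35 = \frac{251}{6}$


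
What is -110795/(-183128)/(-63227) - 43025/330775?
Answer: -19928295139021/153196907194936 ≈ -0.13008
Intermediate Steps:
-110795/(-183128)/(-63227) - 43025/330775 = -110795*(-1/183128)*(-1/63227) - 43025*1/330775 = (110795/183128)*(-1/63227) - 1721/13231 = -110795/11578634056 - 1721/13231 = -19928295139021/153196907194936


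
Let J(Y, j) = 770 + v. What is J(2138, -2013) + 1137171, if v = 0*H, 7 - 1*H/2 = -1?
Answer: 1137941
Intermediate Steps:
H = 16 (H = 14 - 2*(-1) = 14 + 2 = 16)
v = 0 (v = 0*16 = 0)
J(Y, j) = 770 (J(Y, j) = 770 + 0 = 770)
J(2138, -2013) + 1137171 = 770 + 1137171 = 1137941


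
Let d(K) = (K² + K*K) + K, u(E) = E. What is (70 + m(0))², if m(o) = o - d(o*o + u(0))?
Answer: 4900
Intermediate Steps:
d(K) = K + 2*K² (d(K) = (K² + K²) + K = 2*K² + K = K + 2*K²)
m(o) = o - o²*(1 + 2*o²) (m(o) = o - (o*o + 0)*(1 + 2*(o*o + 0)) = o - (o² + 0)*(1 + 2*(o² + 0)) = o - o²*(1 + 2*o²))
(70 + m(0))² = (70 + 0*(1 - 1*0 - 2*0³))² = (70 + 0*(1 + 0 - 2*0))² = (70 + 0*(1 + 0 + 0))² = (70 + 0*1)² = (70 + 0)² = 70² = 4900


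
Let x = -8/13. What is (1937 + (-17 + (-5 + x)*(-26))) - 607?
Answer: 1459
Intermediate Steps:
x = -8/13 (x = -8*1/13 = -8/13 ≈ -0.61539)
(1937 + (-17 + (-5 + x)*(-26))) - 607 = (1937 + (-17 + (-5 - 8/13)*(-26))) - 607 = (1937 + (-17 - 73/13*(-26))) - 607 = (1937 + (-17 + 146)) - 607 = (1937 + 129) - 607 = 2066 - 607 = 1459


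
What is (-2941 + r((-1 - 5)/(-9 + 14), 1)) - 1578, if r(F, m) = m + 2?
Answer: -4516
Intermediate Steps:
r(F, m) = 2 + m
(-2941 + r((-1 - 5)/(-9 + 14), 1)) - 1578 = (-2941 + (2 + 1)) - 1578 = (-2941 + 3) - 1578 = -2938 - 1578 = -4516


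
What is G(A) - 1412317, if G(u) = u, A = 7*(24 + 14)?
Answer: -1412051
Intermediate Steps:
A = 266 (A = 7*38 = 266)
G(A) - 1412317 = 266 - 1412317 = -1412051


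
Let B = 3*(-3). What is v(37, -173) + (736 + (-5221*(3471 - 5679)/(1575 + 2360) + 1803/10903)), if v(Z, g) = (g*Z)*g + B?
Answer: 47666848800409/42903305 ≈ 1.1110e+6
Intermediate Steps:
B = -9
v(Z, g) = -9 + Z*g² (v(Z, g) = (g*Z)*g - 9 = (Z*g)*g - 9 = Z*g² - 9 = -9 + Z*g²)
v(37, -173) + (736 + (-5221*(3471 - 5679)/(1575 + 2360) + 1803/10903)) = (-9 + 37*(-173)²) + (736 + (-5221*(3471 - 5679)/(1575 + 2360) + 1803/10903)) = (-9 + 37*29929) + (736 + (-5221/(3935/(-2208)) + 1803*(1/10903))) = (-9 + 1107373) + (736 + (-5221/(3935*(-1/2208)) + 1803/10903)) = 1107364 + (736 + (-5221/(-3935/2208) + 1803/10903)) = 1107364 + (736 + (-5221*(-2208/3935) + 1803/10903)) = 1107364 + (736 + (11527968/3935 + 1803/10903)) = 1107364 + (736 + 125696529909/42903305) = 1107364 + 157273362389/42903305 = 47666848800409/42903305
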